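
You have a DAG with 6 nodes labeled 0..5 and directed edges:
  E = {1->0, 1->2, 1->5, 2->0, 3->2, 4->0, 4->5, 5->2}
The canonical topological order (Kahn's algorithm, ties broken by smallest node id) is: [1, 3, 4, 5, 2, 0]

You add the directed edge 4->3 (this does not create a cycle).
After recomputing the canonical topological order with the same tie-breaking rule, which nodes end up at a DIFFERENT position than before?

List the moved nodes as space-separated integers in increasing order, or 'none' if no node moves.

Answer: 3 4

Derivation:
Old toposort: [1, 3, 4, 5, 2, 0]
Added edge 4->3
Recompute Kahn (smallest-id tiebreak):
  initial in-degrees: [3, 0, 3, 1, 0, 2]
  ready (indeg=0): [1, 4]
  pop 1: indeg[0]->2; indeg[2]->2; indeg[5]->1 | ready=[4] | order so far=[1]
  pop 4: indeg[0]->1; indeg[3]->0; indeg[5]->0 | ready=[3, 5] | order so far=[1, 4]
  pop 3: indeg[2]->1 | ready=[5] | order so far=[1, 4, 3]
  pop 5: indeg[2]->0 | ready=[2] | order so far=[1, 4, 3, 5]
  pop 2: indeg[0]->0 | ready=[0] | order so far=[1, 4, 3, 5, 2]
  pop 0: no out-edges | ready=[] | order so far=[1, 4, 3, 5, 2, 0]
New canonical toposort: [1, 4, 3, 5, 2, 0]
Compare positions:
  Node 0: index 5 -> 5 (same)
  Node 1: index 0 -> 0 (same)
  Node 2: index 4 -> 4 (same)
  Node 3: index 1 -> 2 (moved)
  Node 4: index 2 -> 1 (moved)
  Node 5: index 3 -> 3 (same)
Nodes that changed position: 3 4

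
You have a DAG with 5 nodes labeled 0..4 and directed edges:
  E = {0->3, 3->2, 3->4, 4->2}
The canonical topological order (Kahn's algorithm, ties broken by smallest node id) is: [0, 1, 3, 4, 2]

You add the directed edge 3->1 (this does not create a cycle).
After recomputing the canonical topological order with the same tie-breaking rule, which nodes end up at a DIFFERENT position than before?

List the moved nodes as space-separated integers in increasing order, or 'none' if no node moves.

Answer: 1 3

Derivation:
Old toposort: [0, 1, 3, 4, 2]
Added edge 3->1
Recompute Kahn (smallest-id tiebreak):
  initial in-degrees: [0, 1, 2, 1, 1]
  ready (indeg=0): [0]
  pop 0: indeg[3]->0 | ready=[3] | order so far=[0]
  pop 3: indeg[1]->0; indeg[2]->1; indeg[4]->0 | ready=[1, 4] | order so far=[0, 3]
  pop 1: no out-edges | ready=[4] | order so far=[0, 3, 1]
  pop 4: indeg[2]->0 | ready=[2] | order so far=[0, 3, 1, 4]
  pop 2: no out-edges | ready=[] | order so far=[0, 3, 1, 4, 2]
New canonical toposort: [0, 3, 1, 4, 2]
Compare positions:
  Node 0: index 0 -> 0 (same)
  Node 1: index 1 -> 2 (moved)
  Node 2: index 4 -> 4 (same)
  Node 3: index 2 -> 1 (moved)
  Node 4: index 3 -> 3 (same)
Nodes that changed position: 1 3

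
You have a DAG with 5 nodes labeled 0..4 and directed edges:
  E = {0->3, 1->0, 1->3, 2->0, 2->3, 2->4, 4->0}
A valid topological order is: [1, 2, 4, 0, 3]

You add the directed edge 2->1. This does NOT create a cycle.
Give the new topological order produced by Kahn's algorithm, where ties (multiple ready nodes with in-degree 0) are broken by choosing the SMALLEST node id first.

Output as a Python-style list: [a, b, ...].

Old toposort: [1, 2, 4, 0, 3]
Added edge: 2->1
Position of 2 (1) > position of 1 (0). Must reorder: 2 must now come before 1.
Run Kahn's algorithm (break ties by smallest node id):
  initial in-degrees: [3, 1, 0, 3, 1]
  ready (indeg=0): [2]
  pop 2: indeg[0]->2; indeg[1]->0; indeg[3]->2; indeg[4]->0 | ready=[1, 4] | order so far=[2]
  pop 1: indeg[0]->1; indeg[3]->1 | ready=[4] | order so far=[2, 1]
  pop 4: indeg[0]->0 | ready=[0] | order so far=[2, 1, 4]
  pop 0: indeg[3]->0 | ready=[3] | order so far=[2, 1, 4, 0]
  pop 3: no out-edges | ready=[] | order so far=[2, 1, 4, 0, 3]
  Result: [2, 1, 4, 0, 3]

Answer: [2, 1, 4, 0, 3]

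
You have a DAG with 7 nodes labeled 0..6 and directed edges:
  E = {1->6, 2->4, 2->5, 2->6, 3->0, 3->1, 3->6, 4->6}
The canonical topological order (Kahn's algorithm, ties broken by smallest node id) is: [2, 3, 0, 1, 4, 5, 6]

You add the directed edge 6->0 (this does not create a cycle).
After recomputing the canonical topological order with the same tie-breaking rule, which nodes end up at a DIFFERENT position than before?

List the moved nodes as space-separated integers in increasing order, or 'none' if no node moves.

Answer: 0 1 4 5 6

Derivation:
Old toposort: [2, 3, 0, 1, 4, 5, 6]
Added edge 6->0
Recompute Kahn (smallest-id tiebreak):
  initial in-degrees: [2, 1, 0, 0, 1, 1, 4]
  ready (indeg=0): [2, 3]
  pop 2: indeg[4]->0; indeg[5]->0; indeg[6]->3 | ready=[3, 4, 5] | order so far=[2]
  pop 3: indeg[0]->1; indeg[1]->0; indeg[6]->2 | ready=[1, 4, 5] | order so far=[2, 3]
  pop 1: indeg[6]->1 | ready=[4, 5] | order so far=[2, 3, 1]
  pop 4: indeg[6]->0 | ready=[5, 6] | order so far=[2, 3, 1, 4]
  pop 5: no out-edges | ready=[6] | order so far=[2, 3, 1, 4, 5]
  pop 6: indeg[0]->0 | ready=[0] | order so far=[2, 3, 1, 4, 5, 6]
  pop 0: no out-edges | ready=[] | order so far=[2, 3, 1, 4, 5, 6, 0]
New canonical toposort: [2, 3, 1, 4, 5, 6, 0]
Compare positions:
  Node 0: index 2 -> 6 (moved)
  Node 1: index 3 -> 2 (moved)
  Node 2: index 0 -> 0 (same)
  Node 3: index 1 -> 1 (same)
  Node 4: index 4 -> 3 (moved)
  Node 5: index 5 -> 4 (moved)
  Node 6: index 6 -> 5 (moved)
Nodes that changed position: 0 1 4 5 6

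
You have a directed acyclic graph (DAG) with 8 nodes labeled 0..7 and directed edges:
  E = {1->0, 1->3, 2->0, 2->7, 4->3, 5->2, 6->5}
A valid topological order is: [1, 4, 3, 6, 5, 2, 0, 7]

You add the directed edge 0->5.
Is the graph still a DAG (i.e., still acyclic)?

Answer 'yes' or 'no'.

Given toposort: [1, 4, 3, 6, 5, 2, 0, 7]
Position of 0: index 6; position of 5: index 4
New edge 0->5: backward (u after v in old order)
Backward edge: old toposort is now invalid. Check if this creates a cycle.
Does 5 already reach 0? Reachable from 5: [0, 2, 5, 7]. YES -> cycle!
Still a DAG? no

Answer: no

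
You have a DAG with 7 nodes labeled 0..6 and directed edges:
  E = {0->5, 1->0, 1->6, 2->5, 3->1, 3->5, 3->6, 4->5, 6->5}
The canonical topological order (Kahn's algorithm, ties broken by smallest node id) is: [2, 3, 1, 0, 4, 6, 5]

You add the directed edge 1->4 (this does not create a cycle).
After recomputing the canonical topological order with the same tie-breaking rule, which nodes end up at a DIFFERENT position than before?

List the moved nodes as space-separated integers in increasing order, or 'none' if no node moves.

Old toposort: [2, 3, 1, 0, 4, 6, 5]
Added edge 1->4
Recompute Kahn (smallest-id tiebreak):
  initial in-degrees: [1, 1, 0, 0, 1, 5, 2]
  ready (indeg=0): [2, 3]
  pop 2: indeg[5]->4 | ready=[3] | order so far=[2]
  pop 3: indeg[1]->0; indeg[5]->3; indeg[6]->1 | ready=[1] | order so far=[2, 3]
  pop 1: indeg[0]->0; indeg[4]->0; indeg[6]->0 | ready=[0, 4, 6] | order so far=[2, 3, 1]
  pop 0: indeg[5]->2 | ready=[4, 6] | order so far=[2, 3, 1, 0]
  pop 4: indeg[5]->1 | ready=[6] | order so far=[2, 3, 1, 0, 4]
  pop 6: indeg[5]->0 | ready=[5] | order so far=[2, 3, 1, 0, 4, 6]
  pop 5: no out-edges | ready=[] | order so far=[2, 3, 1, 0, 4, 6, 5]
New canonical toposort: [2, 3, 1, 0, 4, 6, 5]
Compare positions:
  Node 0: index 3 -> 3 (same)
  Node 1: index 2 -> 2 (same)
  Node 2: index 0 -> 0 (same)
  Node 3: index 1 -> 1 (same)
  Node 4: index 4 -> 4 (same)
  Node 5: index 6 -> 6 (same)
  Node 6: index 5 -> 5 (same)
Nodes that changed position: none

Answer: none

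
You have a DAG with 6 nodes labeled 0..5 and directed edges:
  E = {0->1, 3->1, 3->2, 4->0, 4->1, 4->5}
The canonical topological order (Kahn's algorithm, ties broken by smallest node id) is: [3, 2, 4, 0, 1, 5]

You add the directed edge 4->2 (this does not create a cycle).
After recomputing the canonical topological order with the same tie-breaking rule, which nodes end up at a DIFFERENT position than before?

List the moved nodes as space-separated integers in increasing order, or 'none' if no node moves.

Answer: 0 1 2 4

Derivation:
Old toposort: [3, 2, 4, 0, 1, 5]
Added edge 4->2
Recompute Kahn (smallest-id tiebreak):
  initial in-degrees: [1, 3, 2, 0, 0, 1]
  ready (indeg=0): [3, 4]
  pop 3: indeg[1]->2; indeg[2]->1 | ready=[4] | order so far=[3]
  pop 4: indeg[0]->0; indeg[1]->1; indeg[2]->0; indeg[5]->0 | ready=[0, 2, 5] | order so far=[3, 4]
  pop 0: indeg[1]->0 | ready=[1, 2, 5] | order so far=[3, 4, 0]
  pop 1: no out-edges | ready=[2, 5] | order so far=[3, 4, 0, 1]
  pop 2: no out-edges | ready=[5] | order so far=[3, 4, 0, 1, 2]
  pop 5: no out-edges | ready=[] | order so far=[3, 4, 0, 1, 2, 5]
New canonical toposort: [3, 4, 0, 1, 2, 5]
Compare positions:
  Node 0: index 3 -> 2 (moved)
  Node 1: index 4 -> 3 (moved)
  Node 2: index 1 -> 4 (moved)
  Node 3: index 0 -> 0 (same)
  Node 4: index 2 -> 1 (moved)
  Node 5: index 5 -> 5 (same)
Nodes that changed position: 0 1 2 4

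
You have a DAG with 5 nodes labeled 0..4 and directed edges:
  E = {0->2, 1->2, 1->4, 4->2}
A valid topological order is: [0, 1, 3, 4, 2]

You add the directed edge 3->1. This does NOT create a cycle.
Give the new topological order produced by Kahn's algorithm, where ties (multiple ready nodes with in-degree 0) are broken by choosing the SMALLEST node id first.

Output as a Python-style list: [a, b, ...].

Answer: [0, 3, 1, 4, 2]

Derivation:
Old toposort: [0, 1, 3, 4, 2]
Added edge: 3->1
Position of 3 (2) > position of 1 (1). Must reorder: 3 must now come before 1.
Run Kahn's algorithm (break ties by smallest node id):
  initial in-degrees: [0, 1, 3, 0, 1]
  ready (indeg=0): [0, 3]
  pop 0: indeg[2]->2 | ready=[3] | order so far=[0]
  pop 3: indeg[1]->0 | ready=[1] | order so far=[0, 3]
  pop 1: indeg[2]->1; indeg[4]->0 | ready=[4] | order so far=[0, 3, 1]
  pop 4: indeg[2]->0 | ready=[2] | order so far=[0, 3, 1, 4]
  pop 2: no out-edges | ready=[] | order so far=[0, 3, 1, 4, 2]
  Result: [0, 3, 1, 4, 2]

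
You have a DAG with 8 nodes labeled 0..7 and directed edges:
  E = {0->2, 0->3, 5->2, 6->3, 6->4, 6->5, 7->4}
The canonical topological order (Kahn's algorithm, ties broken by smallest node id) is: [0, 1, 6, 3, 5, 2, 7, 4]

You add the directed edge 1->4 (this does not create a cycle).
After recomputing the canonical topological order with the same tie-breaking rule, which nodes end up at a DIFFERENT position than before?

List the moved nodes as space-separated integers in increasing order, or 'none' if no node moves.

Old toposort: [0, 1, 6, 3, 5, 2, 7, 4]
Added edge 1->4
Recompute Kahn (smallest-id tiebreak):
  initial in-degrees: [0, 0, 2, 2, 3, 1, 0, 0]
  ready (indeg=0): [0, 1, 6, 7]
  pop 0: indeg[2]->1; indeg[3]->1 | ready=[1, 6, 7] | order so far=[0]
  pop 1: indeg[4]->2 | ready=[6, 7] | order so far=[0, 1]
  pop 6: indeg[3]->0; indeg[4]->1; indeg[5]->0 | ready=[3, 5, 7] | order so far=[0, 1, 6]
  pop 3: no out-edges | ready=[5, 7] | order so far=[0, 1, 6, 3]
  pop 5: indeg[2]->0 | ready=[2, 7] | order so far=[0, 1, 6, 3, 5]
  pop 2: no out-edges | ready=[7] | order so far=[0, 1, 6, 3, 5, 2]
  pop 7: indeg[4]->0 | ready=[4] | order so far=[0, 1, 6, 3, 5, 2, 7]
  pop 4: no out-edges | ready=[] | order so far=[0, 1, 6, 3, 5, 2, 7, 4]
New canonical toposort: [0, 1, 6, 3, 5, 2, 7, 4]
Compare positions:
  Node 0: index 0 -> 0 (same)
  Node 1: index 1 -> 1 (same)
  Node 2: index 5 -> 5 (same)
  Node 3: index 3 -> 3 (same)
  Node 4: index 7 -> 7 (same)
  Node 5: index 4 -> 4 (same)
  Node 6: index 2 -> 2 (same)
  Node 7: index 6 -> 6 (same)
Nodes that changed position: none

Answer: none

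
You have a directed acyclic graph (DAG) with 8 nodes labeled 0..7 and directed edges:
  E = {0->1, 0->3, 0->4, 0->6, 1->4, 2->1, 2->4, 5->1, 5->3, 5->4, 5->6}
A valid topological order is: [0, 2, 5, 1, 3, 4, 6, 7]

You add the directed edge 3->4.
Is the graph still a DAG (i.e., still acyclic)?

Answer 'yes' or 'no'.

Answer: yes

Derivation:
Given toposort: [0, 2, 5, 1, 3, 4, 6, 7]
Position of 3: index 4; position of 4: index 5
New edge 3->4: forward
Forward edge: respects the existing order. Still a DAG, same toposort still valid.
Still a DAG? yes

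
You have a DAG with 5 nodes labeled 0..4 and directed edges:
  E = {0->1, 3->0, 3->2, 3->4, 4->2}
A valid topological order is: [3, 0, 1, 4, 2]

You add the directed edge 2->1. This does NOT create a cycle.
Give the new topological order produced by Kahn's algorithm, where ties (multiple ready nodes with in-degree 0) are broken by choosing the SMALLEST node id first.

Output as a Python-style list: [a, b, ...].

Old toposort: [3, 0, 1, 4, 2]
Added edge: 2->1
Position of 2 (4) > position of 1 (2). Must reorder: 2 must now come before 1.
Run Kahn's algorithm (break ties by smallest node id):
  initial in-degrees: [1, 2, 2, 0, 1]
  ready (indeg=0): [3]
  pop 3: indeg[0]->0; indeg[2]->1; indeg[4]->0 | ready=[0, 4] | order so far=[3]
  pop 0: indeg[1]->1 | ready=[4] | order so far=[3, 0]
  pop 4: indeg[2]->0 | ready=[2] | order so far=[3, 0, 4]
  pop 2: indeg[1]->0 | ready=[1] | order so far=[3, 0, 4, 2]
  pop 1: no out-edges | ready=[] | order so far=[3, 0, 4, 2, 1]
  Result: [3, 0, 4, 2, 1]

Answer: [3, 0, 4, 2, 1]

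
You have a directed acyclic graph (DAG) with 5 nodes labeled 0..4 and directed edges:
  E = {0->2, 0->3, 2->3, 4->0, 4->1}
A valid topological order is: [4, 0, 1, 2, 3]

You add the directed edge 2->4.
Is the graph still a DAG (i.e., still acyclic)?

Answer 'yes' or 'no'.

Answer: no

Derivation:
Given toposort: [4, 0, 1, 2, 3]
Position of 2: index 3; position of 4: index 0
New edge 2->4: backward (u after v in old order)
Backward edge: old toposort is now invalid. Check if this creates a cycle.
Does 4 already reach 2? Reachable from 4: [0, 1, 2, 3, 4]. YES -> cycle!
Still a DAG? no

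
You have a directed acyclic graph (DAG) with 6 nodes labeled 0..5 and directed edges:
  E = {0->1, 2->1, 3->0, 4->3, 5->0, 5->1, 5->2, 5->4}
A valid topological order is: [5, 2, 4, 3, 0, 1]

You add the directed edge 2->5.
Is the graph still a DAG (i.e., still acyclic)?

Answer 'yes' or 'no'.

Answer: no

Derivation:
Given toposort: [5, 2, 4, 3, 0, 1]
Position of 2: index 1; position of 5: index 0
New edge 2->5: backward (u after v in old order)
Backward edge: old toposort is now invalid. Check if this creates a cycle.
Does 5 already reach 2? Reachable from 5: [0, 1, 2, 3, 4, 5]. YES -> cycle!
Still a DAG? no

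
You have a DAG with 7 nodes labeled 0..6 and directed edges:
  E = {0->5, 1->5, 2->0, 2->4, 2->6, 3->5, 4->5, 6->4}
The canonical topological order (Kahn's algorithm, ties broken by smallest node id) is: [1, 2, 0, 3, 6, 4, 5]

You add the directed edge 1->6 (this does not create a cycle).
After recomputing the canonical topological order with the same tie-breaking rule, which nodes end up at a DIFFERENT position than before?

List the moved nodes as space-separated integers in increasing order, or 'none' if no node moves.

Old toposort: [1, 2, 0, 3, 6, 4, 5]
Added edge 1->6
Recompute Kahn (smallest-id tiebreak):
  initial in-degrees: [1, 0, 0, 0, 2, 4, 2]
  ready (indeg=0): [1, 2, 3]
  pop 1: indeg[5]->3; indeg[6]->1 | ready=[2, 3] | order so far=[1]
  pop 2: indeg[0]->0; indeg[4]->1; indeg[6]->0 | ready=[0, 3, 6] | order so far=[1, 2]
  pop 0: indeg[5]->2 | ready=[3, 6] | order so far=[1, 2, 0]
  pop 3: indeg[5]->1 | ready=[6] | order so far=[1, 2, 0, 3]
  pop 6: indeg[4]->0 | ready=[4] | order so far=[1, 2, 0, 3, 6]
  pop 4: indeg[5]->0 | ready=[5] | order so far=[1, 2, 0, 3, 6, 4]
  pop 5: no out-edges | ready=[] | order so far=[1, 2, 0, 3, 6, 4, 5]
New canonical toposort: [1, 2, 0, 3, 6, 4, 5]
Compare positions:
  Node 0: index 2 -> 2 (same)
  Node 1: index 0 -> 0 (same)
  Node 2: index 1 -> 1 (same)
  Node 3: index 3 -> 3 (same)
  Node 4: index 5 -> 5 (same)
  Node 5: index 6 -> 6 (same)
  Node 6: index 4 -> 4 (same)
Nodes that changed position: none

Answer: none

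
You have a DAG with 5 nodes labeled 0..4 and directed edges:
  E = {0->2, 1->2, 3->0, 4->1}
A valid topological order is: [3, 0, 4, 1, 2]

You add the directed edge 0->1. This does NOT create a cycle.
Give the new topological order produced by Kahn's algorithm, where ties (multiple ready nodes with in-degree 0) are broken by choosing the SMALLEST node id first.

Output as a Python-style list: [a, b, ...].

Answer: [3, 0, 4, 1, 2]

Derivation:
Old toposort: [3, 0, 4, 1, 2]
Added edge: 0->1
Position of 0 (1) < position of 1 (3). Old order still valid.
Run Kahn's algorithm (break ties by smallest node id):
  initial in-degrees: [1, 2, 2, 0, 0]
  ready (indeg=0): [3, 4]
  pop 3: indeg[0]->0 | ready=[0, 4] | order so far=[3]
  pop 0: indeg[1]->1; indeg[2]->1 | ready=[4] | order so far=[3, 0]
  pop 4: indeg[1]->0 | ready=[1] | order so far=[3, 0, 4]
  pop 1: indeg[2]->0 | ready=[2] | order so far=[3, 0, 4, 1]
  pop 2: no out-edges | ready=[] | order so far=[3, 0, 4, 1, 2]
  Result: [3, 0, 4, 1, 2]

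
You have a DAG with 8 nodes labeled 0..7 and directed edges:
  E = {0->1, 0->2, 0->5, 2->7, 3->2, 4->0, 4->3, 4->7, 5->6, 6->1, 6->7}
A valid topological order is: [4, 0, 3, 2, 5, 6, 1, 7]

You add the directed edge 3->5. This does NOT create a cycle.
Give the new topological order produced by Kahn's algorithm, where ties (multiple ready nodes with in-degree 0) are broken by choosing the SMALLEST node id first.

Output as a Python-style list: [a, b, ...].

Answer: [4, 0, 3, 2, 5, 6, 1, 7]

Derivation:
Old toposort: [4, 0, 3, 2, 5, 6, 1, 7]
Added edge: 3->5
Position of 3 (2) < position of 5 (4). Old order still valid.
Run Kahn's algorithm (break ties by smallest node id):
  initial in-degrees: [1, 2, 2, 1, 0, 2, 1, 3]
  ready (indeg=0): [4]
  pop 4: indeg[0]->0; indeg[3]->0; indeg[7]->2 | ready=[0, 3] | order so far=[4]
  pop 0: indeg[1]->1; indeg[2]->1; indeg[5]->1 | ready=[3] | order so far=[4, 0]
  pop 3: indeg[2]->0; indeg[5]->0 | ready=[2, 5] | order so far=[4, 0, 3]
  pop 2: indeg[7]->1 | ready=[5] | order so far=[4, 0, 3, 2]
  pop 5: indeg[6]->0 | ready=[6] | order so far=[4, 0, 3, 2, 5]
  pop 6: indeg[1]->0; indeg[7]->0 | ready=[1, 7] | order so far=[4, 0, 3, 2, 5, 6]
  pop 1: no out-edges | ready=[7] | order so far=[4, 0, 3, 2, 5, 6, 1]
  pop 7: no out-edges | ready=[] | order so far=[4, 0, 3, 2, 5, 6, 1, 7]
  Result: [4, 0, 3, 2, 5, 6, 1, 7]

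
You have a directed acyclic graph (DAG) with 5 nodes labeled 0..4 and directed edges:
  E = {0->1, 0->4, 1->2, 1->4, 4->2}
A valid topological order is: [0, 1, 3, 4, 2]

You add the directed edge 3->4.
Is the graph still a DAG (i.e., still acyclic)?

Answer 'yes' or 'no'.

Given toposort: [0, 1, 3, 4, 2]
Position of 3: index 2; position of 4: index 3
New edge 3->4: forward
Forward edge: respects the existing order. Still a DAG, same toposort still valid.
Still a DAG? yes

Answer: yes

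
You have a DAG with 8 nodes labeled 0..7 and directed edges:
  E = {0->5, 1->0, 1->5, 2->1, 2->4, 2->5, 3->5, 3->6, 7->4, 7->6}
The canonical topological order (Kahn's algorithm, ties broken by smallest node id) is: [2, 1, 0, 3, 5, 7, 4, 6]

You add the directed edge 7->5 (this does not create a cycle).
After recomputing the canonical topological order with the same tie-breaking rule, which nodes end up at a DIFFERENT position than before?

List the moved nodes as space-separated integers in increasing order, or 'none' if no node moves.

Answer: 4 5 7

Derivation:
Old toposort: [2, 1, 0, 3, 5, 7, 4, 6]
Added edge 7->5
Recompute Kahn (smallest-id tiebreak):
  initial in-degrees: [1, 1, 0, 0, 2, 5, 2, 0]
  ready (indeg=0): [2, 3, 7]
  pop 2: indeg[1]->0; indeg[4]->1; indeg[5]->4 | ready=[1, 3, 7] | order so far=[2]
  pop 1: indeg[0]->0; indeg[5]->3 | ready=[0, 3, 7] | order so far=[2, 1]
  pop 0: indeg[5]->2 | ready=[3, 7] | order so far=[2, 1, 0]
  pop 3: indeg[5]->1; indeg[6]->1 | ready=[7] | order so far=[2, 1, 0, 3]
  pop 7: indeg[4]->0; indeg[5]->0; indeg[6]->0 | ready=[4, 5, 6] | order so far=[2, 1, 0, 3, 7]
  pop 4: no out-edges | ready=[5, 6] | order so far=[2, 1, 0, 3, 7, 4]
  pop 5: no out-edges | ready=[6] | order so far=[2, 1, 0, 3, 7, 4, 5]
  pop 6: no out-edges | ready=[] | order so far=[2, 1, 0, 3, 7, 4, 5, 6]
New canonical toposort: [2, 1, 0, 3, 7, 4, 5, 6]
Compare positions:
  Node 0: index 2 -> 2 (same)
  Node 1: index 1 -> 1 (same)
  Node 2: index 0 -> 0 (same)
  Node 3: index 3 -> 3 (same)
  Node 4: index 6 -> 5 (moved)
  Node 5: index 4 -> 6 (moved)
  Node 6: index 7 -> 7 (same)
  Node 7: index 5 -> 4 (moved)
Nodes that changed position: 4 5 7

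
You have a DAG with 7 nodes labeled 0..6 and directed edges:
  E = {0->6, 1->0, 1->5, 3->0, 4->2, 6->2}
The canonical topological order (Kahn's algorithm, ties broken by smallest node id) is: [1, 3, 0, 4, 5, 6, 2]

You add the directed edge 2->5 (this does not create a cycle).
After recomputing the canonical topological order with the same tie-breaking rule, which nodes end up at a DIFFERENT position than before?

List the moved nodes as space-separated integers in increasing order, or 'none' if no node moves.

Old toposort: [1, 3, 0, 4, 5, 6, 2]
Added edge 2->5
Recompute Kahn (smallest-id tiebreak):
  initial in-degrees: [2, 0, 2, 0, 0, 2, 1]
  ready (indeg=0): [1, 3, 4]
  pop 1: indeg[0]->1; indeg[5]->1 | ready=[3, 4] | order so far=[1]
  pop 3: indeg[0]->0 | ready=[0, 4] | order so far=[1, 3]
  pop 0: indeg[6]->0 | ready=[4, 6] | order so far=[1, 3, 0]
  pop 4: indeg[2]->1 | ready=[6] | order so far=[1, 3, 0, 4]
  pop 6: indeg[2]->0 | ready=[2] | order so far=[1, 3, 0, 4, 6]
  pop 2: indeg[5]->0 | ready=[5] | order so far=[1, 3, 0, 4, 6, 2]
  pop 5: no out-edges | ready=[] | order so far=[1, 3, 0, 4, 6, 2, 5]
New canonical toposort: [1, 3, 0, 4, 6, 2, 5]
Compare positions:
  Node 0: index 2 -> 2 (same)
  Node 1: index 0 -> 0 (same)
  Node 2: index 6 -> 5 (moved)
  Node 3: index 1 -> 1 (same)
  Node 4: index 3 -> 3 (same)
  Node 5: index 4 -> 6 (moved)
  Node 6: index 5 -> 4 (moved)
Nodes that changed position: 2 5 6

Answer: 2 5 6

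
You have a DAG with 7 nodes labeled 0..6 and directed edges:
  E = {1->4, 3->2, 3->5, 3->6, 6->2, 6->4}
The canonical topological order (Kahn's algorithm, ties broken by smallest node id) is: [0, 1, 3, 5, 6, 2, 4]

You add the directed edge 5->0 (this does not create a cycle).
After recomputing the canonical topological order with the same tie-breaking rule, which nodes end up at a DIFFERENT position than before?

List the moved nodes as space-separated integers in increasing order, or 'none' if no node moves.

Answer: 0 1 3 5

Derivation:
Old toposort: [0, 1, 3, 5, 6, 2, 4]
Added edge 5->0
Recompute Kahn (smallest-id tiebreak):
  initial in-degrees: [1, 0, 2, 0, 2, 1, 1]
  ready (indeg=0): [1, 3]
  pop 1: indeg[4]->1 | ready=[3] | order so far=[1]
  pop 3: indeg[2]->1; indeg[5]->0; indeg[6]->0 | ready=[5, 6] | order so far=[1, 3]
  pop 5: indeg[0]->0 | ready=[0, 6] | order so far=[1, 3, 5]
  pop 0: no out-edges | ready=[6] | order so far=[1, 3, 5, 0]
  pop 6: indeg[2]->0; indeg[4]->0 | ready=[2, 4] | order so far=[1, 3, 5, 0, 6]
  pop 2: no out-edges | ready=[4] | order so far=[1, 3, 5, 0, 6, 2]
  pop 4: no out-edges | ready=[] | order so far=[1, 3, 5, 0, 6, 2, 4]
New canonical toposort: [1, 3, 5, 0, 6, 2, 4]
Compare positions:
  Node 0: index 0 -> 3 (moved)
  Node 1: index 1 -> 0 (moved)
  Node 2: index 5 -> 5 (same)
  Node 3: index 2 -> 1 (moved)
  Node 4: index 6 -> 6 (same)
  Node 5: index 3 -> 2 (moved)
  Node 6: index 4 -> 4 (same)
Nodes that changed position: 0 1 3 5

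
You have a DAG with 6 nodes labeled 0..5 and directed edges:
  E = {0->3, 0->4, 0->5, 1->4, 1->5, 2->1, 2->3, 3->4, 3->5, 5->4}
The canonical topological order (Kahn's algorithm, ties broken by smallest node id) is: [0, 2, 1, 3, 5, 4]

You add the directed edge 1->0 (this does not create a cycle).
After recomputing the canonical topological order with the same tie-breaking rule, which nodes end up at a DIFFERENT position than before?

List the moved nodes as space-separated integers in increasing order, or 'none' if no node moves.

Old toposort: [0, 2, 1, 3, 5, 4]
Added edge 1->0
Recompute Kahn (smallest-id tiebreak):
  initial in-degrees: [1, 1, 0, 2, 4, 3]
  ready (indeg=0): [2]
  pop 2: indeg[1]->0; indeg[3]->1 | ready=[1] | order so far=[2]
  pop 1: indeg[0]->0; indeg[4]->3; indeg[5]->2 | ready=[0] | order so far=[2, 1]
  pop 0: indeg[3]->0; indeg[4]->2; indeg[5]->1 | ready=[3] | order so far=[2, 1, 0]
  pop 3: indeg[4]->1; indeg[5]->0 | ready=[5] | order so far=[2, 1, 0, 3]
  pop 5: indeg[4]->0 | ready=[4] | order so far=[2, 1, 0, 3, 5]
  pop 4: no out-edges | ready=[] | order so far=[2, 1, 0, 3, 5, 4]
New canonical toposort: [2, 1, 0, 3, 5, 4]
Compare positions:
  Node 0: index 0 -> 2 (moved)
  Node 1: index 2 -> 1 (moved)
  Node 2: index 1 -> 0 (moved)
  Node 3: index 3 -> 3 (same)
  Node 4: index 5 -> 5 (same)
  Node 5: index 4 -> 4 (same)
Nodes that changed position: 0 1 2

Answer: 0 1 2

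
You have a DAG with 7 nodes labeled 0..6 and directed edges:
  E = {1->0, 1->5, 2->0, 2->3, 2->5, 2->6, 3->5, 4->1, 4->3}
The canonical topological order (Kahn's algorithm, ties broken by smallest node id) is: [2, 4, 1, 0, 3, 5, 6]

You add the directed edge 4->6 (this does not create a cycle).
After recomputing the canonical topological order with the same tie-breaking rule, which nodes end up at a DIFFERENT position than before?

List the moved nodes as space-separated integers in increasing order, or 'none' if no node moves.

Old toposort: [2, 4, 1, 0, 3, 5, 6]
Added edge 4->6
Recompute Kahn (smallest-id tiebreak):
  initial in-degrees: [2, 1, 0, 2, 0, 3, 2]
  ready (indeg=0): [2, 4]
  pop 2: indeg[0]->1; indeg[3]->1; indeg[5]->2; indeg[6]->1 | ready=[4] | order so far=[2]
  pop 4: indeg[1]->0; indeg[3]->0; indeg[6]->0 | ready=[1, 3, 6] | order so far=[2, 4]
  pop 1: indeg[0]->0; indeg[5]->1 | ready=[0, 3, 6] | order so far=[2, 4, 1]
  pop 0: no out-edges | ready=[3, 6] | order so far=[2, 4, 1, 0]
  pop 3: indeg[5]->0 | ready=[5, 6] | order so far=[2, 4, 1, 0, 3]
  pop 5: no out-edges | ready=[6] | order so far=[2, 4, 1, 0, 3, 5]
  pop 6: no out-edges | ready=[] | order so far=[2, 4, 1, 0, 3, 5, 6]
New canonical toposort: [2, 4, 1, 0, 3, 5, 6]
Compare positions:
  Node 0: index 3 -> 3 (same)
  Node 1: index 2 -> 2 (same)
  Node 2: index 0 -> 0 (same)
  Node 3: index 4 -> 4 (same)
  Node 4: index 1 -> 1 (same)
  Node 5: index 5 -> 5 (same)
  Node 6: index 6 -> 6 (same)
Nodes that changed position: none

Answer: none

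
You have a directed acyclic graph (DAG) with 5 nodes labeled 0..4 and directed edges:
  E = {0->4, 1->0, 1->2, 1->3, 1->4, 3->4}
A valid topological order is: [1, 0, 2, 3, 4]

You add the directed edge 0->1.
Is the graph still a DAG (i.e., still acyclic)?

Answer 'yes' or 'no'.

Answer: no

Derivation:
Given toposort: [1, 0, 2, 3, 4]
Position of 0: index 1; position of 1: index 0
New edge 0->1: backward (u after v in old order)
Backward edge: old toposort is now invalid. Check if this creates a cycle.
Does 1 already reach 0? Reachable from 1: [0, 1, 2, 3, 4]. YES -> cycle!
Still a DAG? no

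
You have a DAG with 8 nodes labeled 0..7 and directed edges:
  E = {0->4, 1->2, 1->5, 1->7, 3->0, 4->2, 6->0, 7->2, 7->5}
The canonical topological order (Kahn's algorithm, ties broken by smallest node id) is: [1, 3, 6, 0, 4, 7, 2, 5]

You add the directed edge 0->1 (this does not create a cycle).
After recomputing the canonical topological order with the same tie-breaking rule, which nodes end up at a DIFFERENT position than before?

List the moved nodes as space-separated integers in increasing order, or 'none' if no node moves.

Answer: 0 1 3 6

Derivation:
Old toposort: [1, 3, 6, 0, 4, 7, 2, 5]
Added edge 0->1
Recompute Kahn (smallest-id tiebreak):
  initial in-degrees: [2, 1, 3, 0, 1, 2, 0, 1]
  ready (indeg=0): [3, 6]
  pop 3: indeg[0]->1 | ready=[6] | order so far=[3]
  pop 6: indeg[0]->0 | ready=[0] | order so far=[3, 6]
  pop 0: indeg[1]->0; indeg[4]->0 | ready=[1, 4] | order so far=[3, 6, 0]
  pop 1: indeg[2]->2; indeg[5]->1; indeg[7]->0 | ready=[4, 7] | order so far=[3, 6, 0, 1]
  pop 4: indeg[2]->1 | ready=[7] | order so far=[3, 6, 0, 1, 4]
  pop 7: indeg[2]->0; indeg[5]->0 | ready=[2, 5] | order so far=[3, 6, 0, 1, 4, 7]
  pop 2: no out-edges | ready=[5] | order so far=[3, 6, 0, 1, 4, 7, 2]
  pop 5: no out-edges | ready=[] | order so far=[3, 6, 0, 1, 4, 7, 2, 5]
New canonical toposort: [3, 6, 0, 1, 4, 7, 2, 5]
Compare positions:
  Node 0: index 3 -> 2 (moved)
  Node 1: index 0 -> 3 (moved)
  Node 2: index 6 -> 6 (same)
  Node 3: index 1 -> 0 (moved)
  Node 4: index 4 -> 4 (same)
  Node 5: index 7 -> 7 (same)
  Node 6: index 2 -> 1 (moved)
  Node 7: index 5 -> 5 (same)
Nodes that changed position: 0 1 3 6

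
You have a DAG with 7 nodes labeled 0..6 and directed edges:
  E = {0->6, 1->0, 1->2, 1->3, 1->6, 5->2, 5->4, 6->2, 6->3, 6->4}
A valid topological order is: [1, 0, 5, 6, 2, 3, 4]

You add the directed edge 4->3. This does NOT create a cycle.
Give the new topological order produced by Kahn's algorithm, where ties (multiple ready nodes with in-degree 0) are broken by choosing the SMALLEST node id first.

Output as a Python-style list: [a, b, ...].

Old toposort: [1, 0, 5, 6, 2, 3, 4]
Added edge: 4->3
Position of 4 (6) > position of 3 (5). Must reorder: 4 must now come before 3.
Run Kahn's algorithm (break ties by smallest node id):
  initial in-degrees: [1, 0, 3, 3, 2, 0, 2]
  ready (indeg=0): [1, 5]
  pop 1: indeg[0]->0; indeg[2]->2; indeg[3]->2; indeg[6]->1 | ready=[0, 5] | order so far=[1]
  pop 0: indeg[6]->0 | ready=[5, 6] | order so far=[1, 0]
  pop 5: indeg[2]->1; indeg[4]->1 | ready=[6] | order so far=[1, 0, 5]
  pop 6: indeg[2]->0; indeg[3]->1; indeg[4]->0 | ready=[2, 4] | order so far=[1, 0, 5, 6]
  pop 2: no out-edges | ready=[4] | order so far=[1, 0, 5, 6, 2]
  pop 4: indeg[3]->0 | ready=[3] | order so far=[1, 0, 5, 6, 2, 4]
  pop 3: no out-edges | ready=[] | order so far=[1, 0, 5, 6, 2, 4, 3]
  Result: [1, 0, 5, 6, 2, 4, 3]

Answer: [1, 0, 5, 6, 2, 4, 3]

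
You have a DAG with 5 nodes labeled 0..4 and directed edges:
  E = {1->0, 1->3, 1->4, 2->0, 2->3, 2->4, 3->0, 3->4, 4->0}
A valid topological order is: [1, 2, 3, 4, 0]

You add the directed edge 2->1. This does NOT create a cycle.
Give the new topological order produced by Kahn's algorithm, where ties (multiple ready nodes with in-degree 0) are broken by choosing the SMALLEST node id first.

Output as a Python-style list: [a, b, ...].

Answer: [2, 1, 3, 4, 0]

Derivation:
Old toposort: [1, 2, 3, 4, 0]
Added edge: 2->1
Position of 2 (1) > position of 1 (0). Must reorder: 2 must now come before 1.
Run Kahn's algorithm (break ties by smallest node id):
  initial in-degrees: [4, 1, 0, 2, 3]
  ready (indeg=0): [2]
  pop 2: indeg[0]->3; indeg[1]->0; indeg[3]->1; indeg[4]->2 | ready=[1] | order so far=[2]
  pop 1: indeg[0]->2; indeg[3]->0; indeg[4]->1 | ready=[3] | order so far=[2, 1]
  pop 3: indeg[0]->1; indeg[4]->0 | ready=[4] | order so far=[2, 1, 3]
  pop 4: indeg[0]->0 | ready=[0] | order so far=[2, 1, 3, 4]
  pop 0: no out-edges | ready=[] | order so far=[2, 1, 3, 4, 0]
  Result: [2, 1, 3, 4, 0]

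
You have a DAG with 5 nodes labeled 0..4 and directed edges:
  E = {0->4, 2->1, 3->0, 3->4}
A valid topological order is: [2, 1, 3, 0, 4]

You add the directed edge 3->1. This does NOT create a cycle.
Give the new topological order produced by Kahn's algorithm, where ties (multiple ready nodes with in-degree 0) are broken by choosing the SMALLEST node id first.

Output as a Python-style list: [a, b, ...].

Old toposort: [2, 1, 3, 0, 4]
Added edge: 3->1
Position of 3 (2) > position of 1 (1). Must reorder: 3 must now come before 1.
Run Kahn's algorithm (break ties by smallest node id):
  initial in-degrees: [1, 2, 0, 0, 2]
  ready (indeg=0): [2, 3]
  pop 2: indeg[1]->1 | ready=[3] | order so far=[2]
  pop 3: indeg[0]->0; indeg[1]->0; indeg[4]->1 | ready=[0, 1] | order so far=[2, 3]
  pop 0: indeg[4]->0 | ready=[1, 4] | order so far=[2, 3, 0]
  pop 1: no out-edges | ready=[4] | order so far=[2, 3, 0, 1]
  pop 4: no out-edges | ready=[] | order so far=[2, 3, 0, 1, 4]
  Result: [2, 3, 0, 1, 4]

Answer: [2, 3, 0, 1, 4]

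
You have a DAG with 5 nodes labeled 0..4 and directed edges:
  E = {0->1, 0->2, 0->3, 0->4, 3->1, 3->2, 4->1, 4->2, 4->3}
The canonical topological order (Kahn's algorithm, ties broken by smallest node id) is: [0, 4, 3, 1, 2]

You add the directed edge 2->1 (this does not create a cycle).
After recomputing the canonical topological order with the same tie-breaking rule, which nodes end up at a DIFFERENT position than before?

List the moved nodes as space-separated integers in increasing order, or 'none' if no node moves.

Old toposort: [0, 4, 3, 1, 2]
Added edge 2->1
Recompute Kahn (smallest-id tiebreak):
  initial in-degrees: [0, 4, 3, 2, 1]
  ready (indeg=0): [0]
  pop 0: indeg[1]->3; indeg[2]->2; indeg[3]->1; indeg[4]->0 | ready=[4] | order so far=[0]
  pop 4: indeg[1]->2; indeg[2]->1; indeg[3]->0 | ready=[3] | order so far=[0, 4]
  pop 3: indeg[1]->1; indeg[2]->0 | ready=[2] | order so far=[0, 4, 3]
  pop 2: indeg[1]->0 | ready=[1] | order so far=[0, 4, 3, 2]
  pop 1: no out-edges | ready=[] | order so far=[0, 4, 3, 2, 1]
New canonical toposort: [0, 4, 3, 2, 1]
Compare positions:
  Node 0: index 0 -> 0 (same)
  Node 1: index 3 -> 4 (moved)
  Node 2: index 4 -> 3 (moved)
  Node 3: index 2 -> 2 (same)
  Node 4: index 1 -> 1 (same)
Nodes that changed position: 1 2

Answer: 1 2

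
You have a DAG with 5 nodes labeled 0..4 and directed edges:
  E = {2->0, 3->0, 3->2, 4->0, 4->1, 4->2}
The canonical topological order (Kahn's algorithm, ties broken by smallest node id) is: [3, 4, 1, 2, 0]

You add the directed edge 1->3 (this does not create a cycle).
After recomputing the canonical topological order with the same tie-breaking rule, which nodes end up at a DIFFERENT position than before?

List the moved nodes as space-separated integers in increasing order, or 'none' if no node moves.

Old toposort: [3, 4, 1, 2, 0]
Added edge 1->3
Recompute Kahn (smallest-id tiebreak):
  initial in-degrees: [3, 1, 2, 1, 0]
  ready (indeg=0): [4]
  pop 4: indeg[0]->2; indeg[1]->0; indeg[2]->1 | ready=[1] | order so far=[4]
  pop 1: indeg[3]->0 | ready=[3] | order so far=[4, 1]
  pop 3: indeg[0]->1; indeg[2]->0 | ready=[2] | order so far=[4, 1, 3]
  pop 2: indeg[0]->0 | ready=[0] | order so far=[4, 1, 3, 2]
  pop 0: no out-edges | ready=[] | order so far=[4, 1, 3, 2, 0]
New canonical toposort: [4, 1, 3, 2, 0]
Compare positions:
  Node 0: index 4 -> 4 (same)
  Node 1: index 2 -> 1 (moved)
  Node 2: index 3 -> 3 (same)
  Node 3: index 0 -> 2 (moved)
  Node 4: index 1 -> 0 (moved)
Nodes that changed position: 1 3 4

Answer: 1 3 4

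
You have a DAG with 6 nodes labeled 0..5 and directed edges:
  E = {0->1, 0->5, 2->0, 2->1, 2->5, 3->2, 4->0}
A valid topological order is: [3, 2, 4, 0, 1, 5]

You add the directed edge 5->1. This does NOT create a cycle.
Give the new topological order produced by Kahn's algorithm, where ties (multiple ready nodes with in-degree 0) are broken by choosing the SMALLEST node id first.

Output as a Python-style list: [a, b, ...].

Answer: [3, 2, 4, 0, 5, 1]

Derivation:
Old toposort: [3, 2, 4, 0, 1, 5]
Added edge: 5->1
Position of 5 (5) > position of 1 (4). Must reorder: 5 must now come before 1.
Run Kahn's algorithm (break ties by smallest node id):
  initial in-degrees: [2, 3, 1, 0, 0, 2]
  ready (indeg=0): [3, 4]
  pop 3: indeg[2]->0 | ready=[2, 4] | order so far=[3]
  pop 2: indeg[0]->1; indeg[1]->2; indeg[5]->1 | ready=[4] | order so far=[3, 2]
  pop 4: indeg[0]->0 | ready=[0] | order so far=[3, 2, 4]
  pop 0: indeg[1]->1; indeg[5]->0 | ready=[5] | order so far=[3, 2, 4, 0]
  pop 5: indeg[1]->0 | ready=[1] | order so far=[3, 2, 4, 0, 5]
  pop 1: no out-edges | ready=[] | order so far=[3, 2, 4, 0, 5, 1]
  Result: [3, 2, 4, 0, 5, 1]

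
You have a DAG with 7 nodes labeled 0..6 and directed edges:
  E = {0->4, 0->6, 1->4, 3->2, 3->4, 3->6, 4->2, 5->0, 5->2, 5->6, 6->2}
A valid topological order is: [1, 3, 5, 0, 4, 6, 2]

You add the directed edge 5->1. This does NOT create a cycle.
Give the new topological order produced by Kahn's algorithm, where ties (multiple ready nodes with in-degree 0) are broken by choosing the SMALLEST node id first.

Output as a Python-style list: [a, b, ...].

Old toposort: [1, 3, 5, 0, 4, 6, 2]
Added edge: 5->1
Position of 5 (2) > position of 1 (0). Must reorder: 5 must now come before 1.
Run Kahn's algorithm (break ties by smallest node id):
  initial in-degrees: [1, 1, 4, 0, 3, 0, 3]
  ready (indeg=0): [3, 5]
  pop 3: indeg[2]->3; indeg[4]->2; indeg[6]->2 | ready=[5] | order so far=[3]
  pop 5: indeg[0]->0; indeg[1]->0; indeg[2]->2; indeg[6]->1 | ready=[0, 1] | order so far=[3, 5]
  pop 0: indeg[4]->1; indeg[6]->0 | ready=[1, 6] | order so far=[3, 5, 0]
  pop 1: indeg[4]->0 | ready=[4, 6] | order so far=[3, 5, 0, 1]
  pop 4: indeg[2]->1 | ready=[6] | order so far=[3, 5, 0, 1, 4]
  pop 6: indeg[2]->0 | ready=[2] | order so far=[3, 5, 0, 1, 4, 6]
  pop 2: no out-edges | ready=[] | order so far=[3, 5, 0, 1, 4, 6, 2]
  Result: [3, 5, 0, 1, 4, 6, 2]

Answer: [3, 5, 0, 1, 4, 6, 2]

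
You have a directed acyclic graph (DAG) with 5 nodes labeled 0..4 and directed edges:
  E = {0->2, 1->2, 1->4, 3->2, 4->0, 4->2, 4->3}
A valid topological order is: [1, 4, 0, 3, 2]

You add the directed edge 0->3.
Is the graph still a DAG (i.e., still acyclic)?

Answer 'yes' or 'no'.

Answer: yes

Derivation:
Given toposort: [1, 4, 0, 3, 2]
Position of 0: index 2; position of 3: index 3
New edge 0->3: forward
Forward edge: respects the existing order. Still a DAG, same toposort still valid.
Still a DAG? yes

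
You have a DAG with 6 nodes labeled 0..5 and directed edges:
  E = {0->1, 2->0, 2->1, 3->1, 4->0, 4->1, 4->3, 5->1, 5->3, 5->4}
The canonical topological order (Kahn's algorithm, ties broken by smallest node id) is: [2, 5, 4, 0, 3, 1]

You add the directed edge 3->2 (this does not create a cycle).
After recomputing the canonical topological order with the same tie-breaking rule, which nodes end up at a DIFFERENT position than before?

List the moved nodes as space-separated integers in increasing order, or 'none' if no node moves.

Answer: 0 2 3 4 5

Derivation:
Old toposort: [2, 5, 4, 0, 3, 1]
Added edge 3->2
Recompute Kahn (smallest-id tiebreak):
  initial in-degrees: [2, 5, 1, 2, 1, 0]
  ready (indeg=0): [5]
  pop 5: indeg[1]->4; indeg[3]->1; indeg[4]->0 | ready=[4] | order so far=[5]
  pop 4: indeg[0]->1; indeg[1]->3; indeg[3]->0 | ready=[3] | order so far=[5, 4]
  pop 3: indeg[1]->2; indeg[2]->0 | ready=[2] | order so far=[5, 4, 3]
  pop 2: indeg[0]->0; indeg[1]->1 | ready=[0] | order so far=[5, 4, 3, 2]
  pop 0: indeg[1]->0 | ready=[1] | order so far=[5, 4, 3, 2, 0]
  pop 1: no out-edges | ready=[] | order so far=[5, 4, 3, 2, 0, 1]
New canonical toposort: [5, 4, 3, 2, 0, 1]
Compare positions:
  Node 0: index 3 -> 4 (moved)
  Node 1: index 5 -> 5 (same)
  Node 2: index 0 -> 3 (moved)
  Node 3: index 4 -> 2 (moved)
  Node 4: index 2 -> 1 (moved)
  Node 5: index 1 -> 0 (moved)
Nodes that changed position: 0 2 3 4 5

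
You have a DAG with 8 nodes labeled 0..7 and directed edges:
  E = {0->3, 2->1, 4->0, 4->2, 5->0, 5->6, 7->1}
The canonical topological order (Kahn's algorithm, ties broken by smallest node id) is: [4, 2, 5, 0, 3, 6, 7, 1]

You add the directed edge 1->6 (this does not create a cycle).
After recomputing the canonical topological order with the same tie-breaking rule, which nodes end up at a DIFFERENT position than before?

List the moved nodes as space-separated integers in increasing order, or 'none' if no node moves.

Old toposort: [4, 2, 5, 0, 3, 6, 7, 1]
Added edge 1->6
Recompute Kahn (smallest-id tiebreak):
  initial in-degrees: [2, 2, 1, 1, 0, 0, 2, 0]
  ready (indeg=0): [4, 5, 7]
  pop 4: indeg[0]->1; indeg[2]->0 | ready=[2, 5, 7] | order so far=[4]
  pop 2: indeg[1]->1 | ready=[5, 7] | order so far=[4, 2]
  pop 5: indeg[0]->0; indeg[6]->1 | ready=[0, 7] | order so far=[4, 2, 5]
  pop 0: indeg[3]->0 | ready=[3, 7] | order so far=[4, 2, 5, 0]
  pop 3: no out-edges | ready=[7] | order so far=[4, 2, 5, 0, 3]
  pop 7: indeg[1]->0 | ready=[1] | order so far=[4, 2, 5, 0, 3, 7]
  pop 1: indeg[6]->0 | ready=[6] | order so far=[4, 2, 5, 0, 3, 7, 1]
  pop 6: no out-edges | ready=[] | order so far=[4, 2, 5, 0, 3, 7, 1, 6]
New canonical toposort: [4, 2, 5, 0, 3, 7, 1, 6]
Compare positions:
  Node 0: index 3 -> 3 (same)
  Node 1: index 7 -> 6 (moved)
  Node 2: index 1 -> 1 (same)
  Node 3: index 4 -> 4 (same)
  Node 4: index 0 -> 0 (same)
  Node 5: index 2 -> 2 (same)
  Node 6: index 5 -> 7 (moved)
  Node 7: index 6 -> 5 (moved)
Nodes that changed position: 1 6 7

Answer: 1 6 7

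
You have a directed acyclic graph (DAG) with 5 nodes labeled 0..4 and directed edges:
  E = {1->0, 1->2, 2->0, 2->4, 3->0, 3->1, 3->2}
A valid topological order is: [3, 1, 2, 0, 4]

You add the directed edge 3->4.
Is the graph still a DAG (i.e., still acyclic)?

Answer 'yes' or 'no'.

Answer: yes

Derivation:
Given toposort: [3, 1, 2, 0, 4]
Position of 3: index 0; position of 4: index 4
New edge 3->4: forward
Forward edge: respects the existing order. Still a DAG, same toposort still valid.
Still a DAG? yes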